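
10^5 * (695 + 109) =80400000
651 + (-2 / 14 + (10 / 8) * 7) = 18469 / 28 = 659.61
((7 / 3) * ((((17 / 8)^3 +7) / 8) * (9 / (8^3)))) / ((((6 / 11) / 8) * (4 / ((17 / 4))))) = 11122573 / 8388608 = 1.33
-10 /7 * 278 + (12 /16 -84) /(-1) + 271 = -1201 /28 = -42.89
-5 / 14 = -0.36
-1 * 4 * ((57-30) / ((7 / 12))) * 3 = -3888 / 7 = -555.43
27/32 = 0.84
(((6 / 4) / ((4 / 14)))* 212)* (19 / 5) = 21147 / 5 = 4229.40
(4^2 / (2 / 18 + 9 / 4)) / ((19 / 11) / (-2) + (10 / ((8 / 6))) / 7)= 2772 / 85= 32.61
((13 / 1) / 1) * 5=65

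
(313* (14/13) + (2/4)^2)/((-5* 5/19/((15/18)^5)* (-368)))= 4628875/16533504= 0.28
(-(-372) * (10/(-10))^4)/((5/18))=6696/5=1339.20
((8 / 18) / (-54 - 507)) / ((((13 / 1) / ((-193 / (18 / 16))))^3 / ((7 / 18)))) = 51531160576 / 72778896333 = 0.71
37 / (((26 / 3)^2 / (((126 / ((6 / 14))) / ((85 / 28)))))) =685314 / 14365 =47.71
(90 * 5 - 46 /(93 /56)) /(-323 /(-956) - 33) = -37545944 /2903925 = -12.93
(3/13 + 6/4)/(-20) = -9/104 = -0.09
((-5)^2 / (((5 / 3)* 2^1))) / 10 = 3 / 4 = 0.75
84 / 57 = 28 / 19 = 1.47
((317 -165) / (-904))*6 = -114 / 113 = -1.01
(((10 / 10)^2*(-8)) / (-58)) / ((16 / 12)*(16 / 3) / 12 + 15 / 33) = 1188 / 9019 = 0.13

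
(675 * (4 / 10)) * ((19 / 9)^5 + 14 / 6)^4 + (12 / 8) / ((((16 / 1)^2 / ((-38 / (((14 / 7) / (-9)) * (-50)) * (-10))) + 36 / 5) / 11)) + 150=11722600079042276761399440745445 / 11307529444734725779656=1036707455.54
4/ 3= 1.33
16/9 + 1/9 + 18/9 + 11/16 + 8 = 12.58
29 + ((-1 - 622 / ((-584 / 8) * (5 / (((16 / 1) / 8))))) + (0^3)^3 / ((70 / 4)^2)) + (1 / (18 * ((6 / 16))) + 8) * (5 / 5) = 389828 / 9855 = 39.56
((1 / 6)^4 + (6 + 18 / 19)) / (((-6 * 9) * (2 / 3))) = -171091 / 886464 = -0.19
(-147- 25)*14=-2408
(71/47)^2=5041/2209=2.28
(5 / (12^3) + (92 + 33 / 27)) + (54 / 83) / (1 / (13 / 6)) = 94.63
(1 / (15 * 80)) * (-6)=-1 / 200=-0.00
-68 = -68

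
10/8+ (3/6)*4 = 13/4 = 3.25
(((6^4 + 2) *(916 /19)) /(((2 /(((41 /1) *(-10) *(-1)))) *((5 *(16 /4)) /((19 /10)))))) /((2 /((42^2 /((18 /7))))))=2090057123 /5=418011424.60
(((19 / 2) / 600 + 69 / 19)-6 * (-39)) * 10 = 5418361 / 2280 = 2376.47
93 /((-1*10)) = -93 /10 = -9.30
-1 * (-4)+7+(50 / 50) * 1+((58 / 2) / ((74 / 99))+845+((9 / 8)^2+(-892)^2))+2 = 1886261333 / 2368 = 796563.06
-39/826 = -0.05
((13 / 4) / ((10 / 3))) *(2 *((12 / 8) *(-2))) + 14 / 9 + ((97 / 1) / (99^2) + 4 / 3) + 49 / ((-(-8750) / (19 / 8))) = -287944967 / 98010000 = -2.94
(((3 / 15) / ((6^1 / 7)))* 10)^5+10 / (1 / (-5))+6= 6115 / 243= 25.16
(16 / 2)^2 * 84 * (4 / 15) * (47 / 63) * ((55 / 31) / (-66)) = -24064 / 837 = -28.75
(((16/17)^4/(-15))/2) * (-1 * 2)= 65536/1252815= 0.05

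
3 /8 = 0.38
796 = 796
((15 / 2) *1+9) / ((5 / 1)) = 33 / 10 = 3.30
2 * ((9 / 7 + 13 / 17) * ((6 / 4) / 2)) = 366 / 119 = 3.08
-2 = -2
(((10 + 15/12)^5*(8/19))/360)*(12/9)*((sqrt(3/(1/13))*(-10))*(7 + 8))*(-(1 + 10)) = 1127671875*sqrt(39)/2432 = 2895686.10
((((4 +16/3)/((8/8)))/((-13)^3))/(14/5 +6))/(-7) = 0.00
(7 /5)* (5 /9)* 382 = 2674 /9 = 297.11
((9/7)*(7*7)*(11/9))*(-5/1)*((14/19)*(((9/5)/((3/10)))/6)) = -5390/19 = -283.68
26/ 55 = 0.47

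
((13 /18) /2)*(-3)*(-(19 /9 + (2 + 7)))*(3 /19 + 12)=25025 /171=146.35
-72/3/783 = -8/261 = -0.03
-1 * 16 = -16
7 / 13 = 0.54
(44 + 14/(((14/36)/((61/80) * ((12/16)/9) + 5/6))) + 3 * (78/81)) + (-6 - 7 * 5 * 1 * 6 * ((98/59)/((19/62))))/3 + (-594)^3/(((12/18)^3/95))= -54236896207524193/807120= -67198057547.23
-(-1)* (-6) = -6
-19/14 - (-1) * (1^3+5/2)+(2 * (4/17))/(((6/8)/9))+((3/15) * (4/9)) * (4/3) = 127049/16065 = 7.91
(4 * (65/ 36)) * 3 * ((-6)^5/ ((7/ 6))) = -1010880/ 7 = -144411.43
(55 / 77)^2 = 0.51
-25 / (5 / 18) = -90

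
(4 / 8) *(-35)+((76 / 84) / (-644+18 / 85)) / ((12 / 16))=-60337465 / 3447486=-17.50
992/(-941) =-1.05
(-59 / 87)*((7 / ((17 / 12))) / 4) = -413 / 493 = -0.84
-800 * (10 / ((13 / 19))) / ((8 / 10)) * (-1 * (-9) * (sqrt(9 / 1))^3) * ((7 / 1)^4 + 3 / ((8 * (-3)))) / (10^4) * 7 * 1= -620751033 / 104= -5968759.93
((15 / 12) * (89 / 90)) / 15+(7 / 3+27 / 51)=54073 / 18360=2.95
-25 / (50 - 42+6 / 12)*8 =-400 / 17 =-23.53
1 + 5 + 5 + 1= 12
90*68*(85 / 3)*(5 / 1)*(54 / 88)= 5852250 / 11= 532022.73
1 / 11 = 0.09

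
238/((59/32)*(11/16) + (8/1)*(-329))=-121856/1346935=-0.09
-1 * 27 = -27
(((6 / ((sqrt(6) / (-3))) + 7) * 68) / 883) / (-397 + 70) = -476 / 288741 + 68 * sqrt(6) / 96247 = 0.00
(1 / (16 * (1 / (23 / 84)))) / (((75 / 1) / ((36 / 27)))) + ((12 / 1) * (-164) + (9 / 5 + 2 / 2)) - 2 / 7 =-148590697 / 75600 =-1965.49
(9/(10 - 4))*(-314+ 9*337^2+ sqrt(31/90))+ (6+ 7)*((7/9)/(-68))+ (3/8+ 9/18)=sqrt(310)/20+ 1876038541/1224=1532712.11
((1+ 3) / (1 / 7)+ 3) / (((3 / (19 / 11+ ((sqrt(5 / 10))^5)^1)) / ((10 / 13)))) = 155*sqrt(2) / 156+ 5890 / 429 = 15.13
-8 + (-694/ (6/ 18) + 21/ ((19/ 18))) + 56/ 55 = -2162196/ 1045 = -2069.09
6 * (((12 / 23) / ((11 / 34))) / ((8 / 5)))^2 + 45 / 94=39554505 / 6016846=6.57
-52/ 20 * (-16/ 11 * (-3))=-624/ 55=-11.35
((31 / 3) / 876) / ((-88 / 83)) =-2573 / 231264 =-0.01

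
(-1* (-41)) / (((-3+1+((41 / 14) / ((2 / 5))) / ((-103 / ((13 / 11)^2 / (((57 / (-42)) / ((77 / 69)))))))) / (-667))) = 81240443922 / 5698937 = 14255.37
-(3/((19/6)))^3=-5832/6859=-0.85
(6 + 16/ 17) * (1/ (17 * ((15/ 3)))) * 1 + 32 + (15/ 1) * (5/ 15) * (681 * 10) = 49248608/ 1445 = 34082.08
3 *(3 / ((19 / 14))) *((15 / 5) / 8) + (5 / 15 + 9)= 11.82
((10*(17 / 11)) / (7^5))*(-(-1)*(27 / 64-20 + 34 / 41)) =-4181745 / 242558624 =-0.02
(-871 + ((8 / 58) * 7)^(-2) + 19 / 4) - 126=-777083 / 784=-991.18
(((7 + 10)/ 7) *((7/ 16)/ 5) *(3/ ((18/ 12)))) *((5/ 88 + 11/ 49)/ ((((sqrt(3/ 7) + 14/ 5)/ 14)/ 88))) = 144347/ 2594 - 103105 *sqrt(21)/ 36316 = 42.64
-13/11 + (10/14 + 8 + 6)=1042/77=13.53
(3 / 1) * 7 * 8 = 168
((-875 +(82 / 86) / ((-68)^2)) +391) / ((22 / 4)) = -96234647 / 1093576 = -88.00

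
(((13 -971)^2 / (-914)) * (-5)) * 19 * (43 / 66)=937266485 / 15081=62148.83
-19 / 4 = -4.75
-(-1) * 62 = 62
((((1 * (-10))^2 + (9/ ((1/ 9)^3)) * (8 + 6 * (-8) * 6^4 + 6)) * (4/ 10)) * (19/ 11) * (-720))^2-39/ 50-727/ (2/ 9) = 124643325459097761684718953/ 3025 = 41204405110445541052799.65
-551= -551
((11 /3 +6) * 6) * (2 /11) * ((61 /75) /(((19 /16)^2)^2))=463732736 /107514825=4.31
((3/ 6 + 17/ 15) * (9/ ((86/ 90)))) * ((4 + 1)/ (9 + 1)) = 1323/ 172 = 7.69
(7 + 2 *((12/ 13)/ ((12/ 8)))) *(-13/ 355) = -107/ 355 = -0.30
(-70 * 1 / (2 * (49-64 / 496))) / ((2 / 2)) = -0.72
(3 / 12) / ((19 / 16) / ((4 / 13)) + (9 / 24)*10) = 16 / 487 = 0.03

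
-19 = -19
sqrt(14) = 3.74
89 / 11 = 8.09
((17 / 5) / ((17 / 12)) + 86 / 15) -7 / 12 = 151 / 20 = 7.55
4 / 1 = 4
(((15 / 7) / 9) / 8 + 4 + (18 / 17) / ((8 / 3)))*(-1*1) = -12643 / 2856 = -4.43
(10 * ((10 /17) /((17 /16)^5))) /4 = 26214400 /24137569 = 1.09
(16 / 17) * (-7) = -112 / 17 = -6.59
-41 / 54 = -0.76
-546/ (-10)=273/ 5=54.60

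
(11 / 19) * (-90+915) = 9075 / 19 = 477.63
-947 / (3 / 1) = -947 / 3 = -315.67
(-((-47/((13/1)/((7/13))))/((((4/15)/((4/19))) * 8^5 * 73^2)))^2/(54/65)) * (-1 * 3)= 13530125/48368048453021289414656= 0.00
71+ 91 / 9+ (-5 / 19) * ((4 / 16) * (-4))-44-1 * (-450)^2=-34621109 / 171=-202462.63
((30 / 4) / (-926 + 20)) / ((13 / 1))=-5 / 7852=-0.00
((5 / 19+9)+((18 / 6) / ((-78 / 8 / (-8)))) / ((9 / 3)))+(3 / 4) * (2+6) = 11918 / 741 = 16.08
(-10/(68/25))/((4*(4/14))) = -875/272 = -3.22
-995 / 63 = -15.79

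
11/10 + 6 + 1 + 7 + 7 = 221/10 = 22.10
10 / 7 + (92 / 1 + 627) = 5043 / 7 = 720.43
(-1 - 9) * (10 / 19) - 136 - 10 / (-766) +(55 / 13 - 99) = -22327665 / 94601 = -236.02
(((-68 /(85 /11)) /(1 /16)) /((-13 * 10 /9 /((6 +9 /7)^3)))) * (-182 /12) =-57175.29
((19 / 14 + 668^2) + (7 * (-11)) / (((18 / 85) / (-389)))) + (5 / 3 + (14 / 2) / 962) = 35616434281 / 60606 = 587671.75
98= 98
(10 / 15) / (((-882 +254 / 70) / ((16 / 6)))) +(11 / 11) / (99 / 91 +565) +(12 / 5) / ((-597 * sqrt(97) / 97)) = -4 * sqrt(97) / 995 - 3669323 / 14253254118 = -0.04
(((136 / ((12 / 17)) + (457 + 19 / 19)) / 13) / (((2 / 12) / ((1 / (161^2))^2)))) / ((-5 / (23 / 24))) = -488 / 5696528565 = -0.00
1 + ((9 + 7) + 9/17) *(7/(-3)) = -1916/51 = -37.57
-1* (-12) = 12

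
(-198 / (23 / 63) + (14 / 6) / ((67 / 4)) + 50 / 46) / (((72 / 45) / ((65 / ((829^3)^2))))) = -0.00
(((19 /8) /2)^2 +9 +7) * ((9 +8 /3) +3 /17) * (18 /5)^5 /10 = 12467.57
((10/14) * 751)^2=14100025/49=287755.61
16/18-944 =-943.11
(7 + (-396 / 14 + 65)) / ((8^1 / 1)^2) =153 / 224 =0.68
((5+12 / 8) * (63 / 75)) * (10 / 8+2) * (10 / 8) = 3549 / 160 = 22.18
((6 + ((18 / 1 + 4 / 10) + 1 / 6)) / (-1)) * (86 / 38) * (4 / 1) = -63382 / 285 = -222.39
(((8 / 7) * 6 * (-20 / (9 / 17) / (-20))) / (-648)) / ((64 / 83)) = -1411 / 54432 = -0.03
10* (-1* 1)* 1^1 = -10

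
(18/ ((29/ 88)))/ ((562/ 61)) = 48312/ 8149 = 5.93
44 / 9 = 4.89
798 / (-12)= -133 / 2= -66.50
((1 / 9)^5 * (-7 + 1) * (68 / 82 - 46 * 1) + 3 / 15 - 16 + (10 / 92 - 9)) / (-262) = 4582118117 / 48630000780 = 0.09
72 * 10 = 720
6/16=3/8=0.38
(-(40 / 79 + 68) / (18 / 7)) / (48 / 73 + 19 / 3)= -460922 / 120949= -3.81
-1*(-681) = 681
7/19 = 0.37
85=85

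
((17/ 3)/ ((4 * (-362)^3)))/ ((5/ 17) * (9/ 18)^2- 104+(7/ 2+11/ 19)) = 5491/ 18358905077352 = 0.00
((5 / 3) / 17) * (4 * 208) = 4160 / 51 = 81.57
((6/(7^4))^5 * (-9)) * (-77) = 769824/11398895185373143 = 0.00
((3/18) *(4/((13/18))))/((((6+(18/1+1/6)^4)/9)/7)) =979776/1835157181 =0.00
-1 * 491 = -491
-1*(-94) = 94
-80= -80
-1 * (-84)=84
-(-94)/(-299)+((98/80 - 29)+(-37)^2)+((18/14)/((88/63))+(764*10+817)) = 161141777/16445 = 9798.83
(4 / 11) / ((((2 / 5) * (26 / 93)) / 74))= 34410 / 143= 240.63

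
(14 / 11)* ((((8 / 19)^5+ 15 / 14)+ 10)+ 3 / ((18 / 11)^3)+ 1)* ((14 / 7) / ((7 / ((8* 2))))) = 74.29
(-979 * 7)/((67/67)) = -6853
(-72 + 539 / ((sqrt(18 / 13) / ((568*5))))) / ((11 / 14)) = -1008 / 11 + 974120*sqrt(26) / 3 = 1655593.99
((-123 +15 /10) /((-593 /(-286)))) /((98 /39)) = -1355211 /58114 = -23.32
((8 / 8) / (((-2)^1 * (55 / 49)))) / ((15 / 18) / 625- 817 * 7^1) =3675 / 47181739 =0.00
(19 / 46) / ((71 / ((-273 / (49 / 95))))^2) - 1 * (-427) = 5112564253 / 11362414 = 449.95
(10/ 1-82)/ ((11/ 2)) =-144/ 11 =-13.09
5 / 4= 1.25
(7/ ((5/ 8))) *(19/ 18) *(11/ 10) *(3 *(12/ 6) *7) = 40964/ 75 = 546.19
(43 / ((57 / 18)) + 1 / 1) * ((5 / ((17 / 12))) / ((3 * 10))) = 554 / 323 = 1.72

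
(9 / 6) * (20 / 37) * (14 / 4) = 105 / 37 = 2.84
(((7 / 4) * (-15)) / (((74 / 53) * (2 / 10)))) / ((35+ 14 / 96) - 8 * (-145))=-0.08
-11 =-11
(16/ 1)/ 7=16/ 7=2.29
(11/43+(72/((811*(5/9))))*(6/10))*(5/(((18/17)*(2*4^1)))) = 5212489/25108560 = 0.21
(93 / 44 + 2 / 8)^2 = 676 / 121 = 5.59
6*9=54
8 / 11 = 0.73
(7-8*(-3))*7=217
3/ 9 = 1/ 3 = 0.33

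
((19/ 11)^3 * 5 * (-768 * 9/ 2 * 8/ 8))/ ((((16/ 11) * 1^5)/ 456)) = -3377920320/ 121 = -27916696.86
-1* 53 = -53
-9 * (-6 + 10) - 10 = -46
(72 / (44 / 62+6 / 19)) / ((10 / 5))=5301 / 151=35.11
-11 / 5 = -2.20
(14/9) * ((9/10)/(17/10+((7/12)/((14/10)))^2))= 0.75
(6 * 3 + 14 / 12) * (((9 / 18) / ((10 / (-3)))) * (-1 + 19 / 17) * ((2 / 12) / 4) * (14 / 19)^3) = -7889 / 1399236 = -0.01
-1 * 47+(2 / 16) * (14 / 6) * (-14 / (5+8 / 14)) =-22339 / 468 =-47.73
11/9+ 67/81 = 166/81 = 2.05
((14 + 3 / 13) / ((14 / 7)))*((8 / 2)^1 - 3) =185 / 26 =7.12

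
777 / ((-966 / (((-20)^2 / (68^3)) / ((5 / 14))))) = -0.00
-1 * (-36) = 36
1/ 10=0.10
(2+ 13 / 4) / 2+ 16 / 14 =211 / 56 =3.77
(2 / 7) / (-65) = -0.00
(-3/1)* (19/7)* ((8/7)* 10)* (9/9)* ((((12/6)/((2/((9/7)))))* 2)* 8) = -656640/343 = -1914.40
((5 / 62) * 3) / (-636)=-5 / 13144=-0.00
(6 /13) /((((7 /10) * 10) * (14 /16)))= 48 /637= 0.08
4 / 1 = 4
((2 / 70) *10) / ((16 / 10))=5 / 28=0.18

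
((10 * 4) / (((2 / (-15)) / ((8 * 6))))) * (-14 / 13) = 201600 / 13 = 15507.69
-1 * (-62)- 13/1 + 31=80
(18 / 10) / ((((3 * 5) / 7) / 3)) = 63 / 25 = 2.52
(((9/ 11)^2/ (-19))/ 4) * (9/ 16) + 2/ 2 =146407/ 147136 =1.00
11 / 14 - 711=-9943 / 14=-710.21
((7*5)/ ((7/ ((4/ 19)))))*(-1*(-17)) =340/ 19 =17.89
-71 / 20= -3.55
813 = 813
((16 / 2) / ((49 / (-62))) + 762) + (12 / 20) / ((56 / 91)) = 1475591 / 1960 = 752.85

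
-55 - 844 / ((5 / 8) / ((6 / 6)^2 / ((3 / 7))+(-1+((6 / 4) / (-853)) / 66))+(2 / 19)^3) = -358274701305 / 193554391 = -1851.03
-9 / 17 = -0.53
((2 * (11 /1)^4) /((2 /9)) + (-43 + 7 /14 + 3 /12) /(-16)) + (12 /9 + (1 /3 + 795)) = 132568.31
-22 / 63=-0.35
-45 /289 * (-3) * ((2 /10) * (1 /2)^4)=27 /4624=0.01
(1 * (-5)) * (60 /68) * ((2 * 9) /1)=-1350 /17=-79.41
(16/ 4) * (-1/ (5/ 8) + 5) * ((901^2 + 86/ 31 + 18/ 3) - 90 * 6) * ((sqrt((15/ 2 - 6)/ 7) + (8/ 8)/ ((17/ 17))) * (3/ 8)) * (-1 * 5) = -30263775.00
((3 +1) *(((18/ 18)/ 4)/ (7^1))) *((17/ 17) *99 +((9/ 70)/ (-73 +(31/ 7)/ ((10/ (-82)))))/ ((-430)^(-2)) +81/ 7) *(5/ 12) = -6.36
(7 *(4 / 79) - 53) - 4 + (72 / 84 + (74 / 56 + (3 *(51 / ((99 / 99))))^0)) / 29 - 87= -143.54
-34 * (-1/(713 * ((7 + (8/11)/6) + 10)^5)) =1330603362/41051758838778125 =0.00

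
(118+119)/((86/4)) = 474/43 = 11.02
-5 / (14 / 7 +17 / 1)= -0.26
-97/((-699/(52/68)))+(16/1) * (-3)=-569123/11883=-47.89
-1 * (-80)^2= -6400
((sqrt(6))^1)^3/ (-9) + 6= 4.37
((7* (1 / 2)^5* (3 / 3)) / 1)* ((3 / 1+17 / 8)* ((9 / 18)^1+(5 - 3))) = 1435 / 512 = 2.80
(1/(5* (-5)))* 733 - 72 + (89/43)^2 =-4485492/46225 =-97.04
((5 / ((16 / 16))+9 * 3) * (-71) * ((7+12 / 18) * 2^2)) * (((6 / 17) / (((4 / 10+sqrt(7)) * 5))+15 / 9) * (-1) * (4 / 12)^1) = 2090240 * sqrt(7) / 8721+37415296 / 969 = 39246.41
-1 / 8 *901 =-901 / 8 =-112.62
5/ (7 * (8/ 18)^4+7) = 32805/ 47719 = 0.69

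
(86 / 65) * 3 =258 / 65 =3.97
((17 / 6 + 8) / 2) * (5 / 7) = 325 / 84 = 3.87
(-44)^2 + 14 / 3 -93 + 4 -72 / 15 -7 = 27598 / 15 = 1839.87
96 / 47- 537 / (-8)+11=30143 / 376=80.17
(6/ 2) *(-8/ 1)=-24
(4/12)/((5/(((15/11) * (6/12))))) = 1/22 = 0.05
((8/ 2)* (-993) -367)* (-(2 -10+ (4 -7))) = -47729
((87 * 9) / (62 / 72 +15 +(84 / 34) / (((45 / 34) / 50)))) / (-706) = -14094 / 1387643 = -0.01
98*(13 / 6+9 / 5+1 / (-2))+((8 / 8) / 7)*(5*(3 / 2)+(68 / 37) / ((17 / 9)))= 2649133 / 7770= 340.94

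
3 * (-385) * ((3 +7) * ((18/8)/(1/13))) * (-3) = 2027025/2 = 1013512.50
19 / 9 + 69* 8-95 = 4132 / 9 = 459.11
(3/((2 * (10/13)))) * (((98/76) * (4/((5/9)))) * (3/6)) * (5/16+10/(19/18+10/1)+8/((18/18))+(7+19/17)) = 16137666909/102843200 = 156.92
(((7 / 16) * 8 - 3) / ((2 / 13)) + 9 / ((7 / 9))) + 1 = 443 / 28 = 15.82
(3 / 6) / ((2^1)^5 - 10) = 1 / 44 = 0.02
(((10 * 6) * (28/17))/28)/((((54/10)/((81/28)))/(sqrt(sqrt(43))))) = 4.84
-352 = -352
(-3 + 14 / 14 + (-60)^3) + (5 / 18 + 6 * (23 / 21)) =-27215389 / 126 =-215995.15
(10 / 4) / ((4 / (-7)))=-35 / 8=-4.38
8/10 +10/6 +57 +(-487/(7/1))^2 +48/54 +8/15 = 2161373/441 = 4901.07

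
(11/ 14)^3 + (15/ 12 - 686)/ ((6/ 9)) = -704275/ 686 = -1026.64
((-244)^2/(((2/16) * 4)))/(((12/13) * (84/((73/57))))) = 7062458/3591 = 1966.71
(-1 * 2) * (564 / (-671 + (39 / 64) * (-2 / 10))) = 360960 / 214759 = 1.68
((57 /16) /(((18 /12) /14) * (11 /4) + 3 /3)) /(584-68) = 133 /24940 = 0.01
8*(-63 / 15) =-168 / 5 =-33.60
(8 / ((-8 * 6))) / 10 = -1 / 60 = -0.02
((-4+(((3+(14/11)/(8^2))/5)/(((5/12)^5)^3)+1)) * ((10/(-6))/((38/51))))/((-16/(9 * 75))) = 234914805801453731733/8164062500000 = 28774253.72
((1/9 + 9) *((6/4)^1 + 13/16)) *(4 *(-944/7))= -716024/63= -11365.46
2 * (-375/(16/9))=-3375/8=-421.88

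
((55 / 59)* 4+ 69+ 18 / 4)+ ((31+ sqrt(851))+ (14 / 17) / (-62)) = sqrt(851)+ 6729491 / 62186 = 137.39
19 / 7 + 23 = 180 / 7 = 25.71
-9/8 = -1.12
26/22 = 13/11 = 1.18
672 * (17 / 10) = 5712 / 5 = 1142.40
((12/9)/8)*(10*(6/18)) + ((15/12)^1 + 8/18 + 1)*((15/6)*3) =1495/72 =20.76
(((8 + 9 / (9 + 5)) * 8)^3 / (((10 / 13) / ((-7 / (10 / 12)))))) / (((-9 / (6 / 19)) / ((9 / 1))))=26530897536 / 23275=1139888.19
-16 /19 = -0.84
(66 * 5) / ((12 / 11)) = 605 / 2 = 302.50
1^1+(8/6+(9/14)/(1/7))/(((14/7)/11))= 397/12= 33.08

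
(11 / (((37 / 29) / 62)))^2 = 391169284 / 1369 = 285733.59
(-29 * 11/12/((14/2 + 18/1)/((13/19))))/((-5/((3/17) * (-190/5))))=-4147/4250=-0.98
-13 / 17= -0.76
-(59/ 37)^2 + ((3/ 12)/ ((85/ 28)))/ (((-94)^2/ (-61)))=-2615024423/ 1028201140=-2.54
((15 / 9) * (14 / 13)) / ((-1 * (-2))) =35 / 39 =0.90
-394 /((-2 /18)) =3546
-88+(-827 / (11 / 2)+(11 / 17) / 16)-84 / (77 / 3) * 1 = -722855 / 2992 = -241.60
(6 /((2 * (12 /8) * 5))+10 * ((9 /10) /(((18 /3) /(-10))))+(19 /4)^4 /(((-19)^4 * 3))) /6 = -2.43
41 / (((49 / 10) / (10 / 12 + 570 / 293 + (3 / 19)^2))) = 364757935 / 15548631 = 23.46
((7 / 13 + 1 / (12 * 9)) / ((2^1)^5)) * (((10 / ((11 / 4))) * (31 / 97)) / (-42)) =-119195 / 251675424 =-0.00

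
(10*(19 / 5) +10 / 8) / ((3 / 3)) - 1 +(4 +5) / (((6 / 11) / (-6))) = -243 / 4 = -60.75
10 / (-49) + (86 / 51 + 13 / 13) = 6203 / 2499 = 2.48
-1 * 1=-1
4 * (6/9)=8/3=2.67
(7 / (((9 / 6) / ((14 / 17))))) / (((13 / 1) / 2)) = 392 / 663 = 0.59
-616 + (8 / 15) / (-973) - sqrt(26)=-8990528 / 14595 - sqrt(26)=-621.10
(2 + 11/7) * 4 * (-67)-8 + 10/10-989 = -13672/7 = -1953.14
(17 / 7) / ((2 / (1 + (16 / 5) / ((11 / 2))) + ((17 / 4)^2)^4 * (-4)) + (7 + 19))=-24231936 / 4247964241633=-0.00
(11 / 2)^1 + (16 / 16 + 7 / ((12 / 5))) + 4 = 13.42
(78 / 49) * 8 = 624 / 49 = 12.73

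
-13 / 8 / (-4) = 13 / 32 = 0.41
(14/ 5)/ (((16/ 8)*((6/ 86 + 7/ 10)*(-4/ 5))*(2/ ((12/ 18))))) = -1505/ 1986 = -0.76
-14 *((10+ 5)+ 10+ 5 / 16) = -2835 / 8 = -354.38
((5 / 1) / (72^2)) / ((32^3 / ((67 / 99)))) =335 / 16817061888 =0.00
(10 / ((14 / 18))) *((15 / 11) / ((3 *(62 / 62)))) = 450 / 77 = 5.84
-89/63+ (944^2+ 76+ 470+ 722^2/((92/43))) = 1645084760/1449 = 1135324.20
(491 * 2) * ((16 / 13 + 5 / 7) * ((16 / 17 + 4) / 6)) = 347628 / 221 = 1572.98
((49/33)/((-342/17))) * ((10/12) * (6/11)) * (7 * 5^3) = -29.36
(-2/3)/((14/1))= -1/21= -0.05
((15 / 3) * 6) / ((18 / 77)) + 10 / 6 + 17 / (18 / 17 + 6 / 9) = 12307 / 88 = 139.85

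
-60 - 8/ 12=-182/ 3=-60.67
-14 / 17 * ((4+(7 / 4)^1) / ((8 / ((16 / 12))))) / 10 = -161 / 2040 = -0.08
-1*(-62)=62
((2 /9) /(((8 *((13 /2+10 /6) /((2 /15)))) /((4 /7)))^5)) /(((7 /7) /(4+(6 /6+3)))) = 512 /133525167467146875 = 0.00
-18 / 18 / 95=-1 / 95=-0.01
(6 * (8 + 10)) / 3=36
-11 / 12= -0.92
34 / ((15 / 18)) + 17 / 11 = 2329 / 55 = 42.35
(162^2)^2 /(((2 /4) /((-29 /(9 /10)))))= -44385952320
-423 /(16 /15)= -6345 /16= -396.56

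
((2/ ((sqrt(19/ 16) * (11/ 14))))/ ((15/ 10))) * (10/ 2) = 1120 * sqrt(19)/ 627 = 7.79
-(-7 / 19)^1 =7 / 19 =0.37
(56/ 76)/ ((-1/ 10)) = -140/ 19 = -7.37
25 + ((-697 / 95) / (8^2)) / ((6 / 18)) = 149909 / 6080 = 24.66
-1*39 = -39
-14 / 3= -4.67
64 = 64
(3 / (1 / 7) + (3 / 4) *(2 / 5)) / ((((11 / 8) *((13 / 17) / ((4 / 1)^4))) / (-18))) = -66742272 / 715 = -93345.83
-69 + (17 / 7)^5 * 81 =6773.89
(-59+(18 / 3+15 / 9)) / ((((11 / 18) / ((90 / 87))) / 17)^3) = -3610229616000 / 2951069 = -1223363.34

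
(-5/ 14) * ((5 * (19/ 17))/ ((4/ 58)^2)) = -399475/ 952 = -419.62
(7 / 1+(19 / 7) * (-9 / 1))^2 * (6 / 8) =11163 / 49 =227.82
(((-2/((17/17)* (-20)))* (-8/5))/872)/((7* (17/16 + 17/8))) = -8/972825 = -0.00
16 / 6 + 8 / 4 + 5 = 29 / 3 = 9.67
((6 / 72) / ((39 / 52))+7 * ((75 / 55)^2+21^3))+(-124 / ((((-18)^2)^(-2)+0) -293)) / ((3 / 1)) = 2171852426462045 / 33495426063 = 64840.27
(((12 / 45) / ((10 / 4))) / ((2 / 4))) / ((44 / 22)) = 8 / 75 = 0.11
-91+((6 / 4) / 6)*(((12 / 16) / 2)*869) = -305 / 32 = -9.53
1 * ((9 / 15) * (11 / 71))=33 / 355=0.09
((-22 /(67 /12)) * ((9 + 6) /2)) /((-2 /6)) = 5940 /67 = 88.66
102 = 102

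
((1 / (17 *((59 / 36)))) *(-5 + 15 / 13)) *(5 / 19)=-9000 / 247741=-0.04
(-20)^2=400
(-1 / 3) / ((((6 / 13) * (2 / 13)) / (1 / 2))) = -169 / 72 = -2.35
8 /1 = 8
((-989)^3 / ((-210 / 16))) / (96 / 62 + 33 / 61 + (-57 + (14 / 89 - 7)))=-1302448012248248 / 1091267415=-1193518.65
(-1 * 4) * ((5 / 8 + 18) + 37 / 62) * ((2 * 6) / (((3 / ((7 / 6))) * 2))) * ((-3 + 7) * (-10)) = 222460 / 31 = 7176.13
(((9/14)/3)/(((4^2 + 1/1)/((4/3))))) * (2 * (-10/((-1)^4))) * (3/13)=-0.08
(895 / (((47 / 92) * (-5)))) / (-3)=16468 / 141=116.79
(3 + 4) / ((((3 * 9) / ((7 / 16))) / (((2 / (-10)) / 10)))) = -0.00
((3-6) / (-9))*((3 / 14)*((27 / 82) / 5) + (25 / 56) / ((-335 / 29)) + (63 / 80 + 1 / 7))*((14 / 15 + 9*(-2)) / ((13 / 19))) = -84721456 / 11248965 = -7.53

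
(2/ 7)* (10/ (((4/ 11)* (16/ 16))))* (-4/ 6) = -110/ 21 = -5.24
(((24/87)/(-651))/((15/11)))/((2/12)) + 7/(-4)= -661469/377580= -1.75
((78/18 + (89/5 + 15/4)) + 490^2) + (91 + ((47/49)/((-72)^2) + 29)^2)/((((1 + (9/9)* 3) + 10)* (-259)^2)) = 72754304136914685764261/302984013327851520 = 240125.88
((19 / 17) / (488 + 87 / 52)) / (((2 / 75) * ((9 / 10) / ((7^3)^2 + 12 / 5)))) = 14529947900 / 1298613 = 11188.82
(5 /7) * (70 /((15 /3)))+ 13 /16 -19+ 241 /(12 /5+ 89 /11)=136493 /9232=14.78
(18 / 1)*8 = 144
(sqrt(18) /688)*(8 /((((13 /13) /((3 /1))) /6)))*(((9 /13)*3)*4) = 2916*sqrt(2) /559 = 7.38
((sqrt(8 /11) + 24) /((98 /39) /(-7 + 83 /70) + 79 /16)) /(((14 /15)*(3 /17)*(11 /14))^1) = 42.63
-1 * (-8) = 8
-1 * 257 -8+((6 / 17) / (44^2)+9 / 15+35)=-18875017 / 82280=-229.40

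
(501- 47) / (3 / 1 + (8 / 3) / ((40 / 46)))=6810 / 91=74.84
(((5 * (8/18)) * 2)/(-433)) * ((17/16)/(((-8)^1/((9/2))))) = 85/13856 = 0.01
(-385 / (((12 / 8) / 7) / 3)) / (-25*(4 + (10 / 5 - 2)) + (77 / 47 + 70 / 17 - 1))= 430661 / 7610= 56.59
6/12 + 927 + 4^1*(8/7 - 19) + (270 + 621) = 24459/14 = 1747.07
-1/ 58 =-0.02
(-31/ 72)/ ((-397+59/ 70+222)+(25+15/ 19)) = 20615/ 7103844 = 0.00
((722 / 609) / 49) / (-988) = -19 / 775866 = -0.00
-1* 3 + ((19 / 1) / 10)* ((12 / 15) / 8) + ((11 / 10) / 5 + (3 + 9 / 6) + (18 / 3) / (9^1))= 773 / 300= 2.58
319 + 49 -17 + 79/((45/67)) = 21088/45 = 468.62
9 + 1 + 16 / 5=66 / 5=13.20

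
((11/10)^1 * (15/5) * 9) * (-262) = -38907/5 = -7781.40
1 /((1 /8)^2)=64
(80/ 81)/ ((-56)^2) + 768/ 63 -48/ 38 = 10.93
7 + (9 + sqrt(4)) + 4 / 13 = 238 / 13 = 18.31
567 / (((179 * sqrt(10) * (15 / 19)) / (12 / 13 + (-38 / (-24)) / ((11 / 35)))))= 12244113 * sqrt(10) / 5119400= 7.56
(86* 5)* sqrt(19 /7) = 708.43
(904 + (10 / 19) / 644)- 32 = 5334901 / 6118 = 872.00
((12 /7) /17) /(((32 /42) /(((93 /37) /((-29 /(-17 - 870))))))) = 10.18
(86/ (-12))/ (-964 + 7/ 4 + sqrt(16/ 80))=344 * sqrt(5)/ 222221967 + 551690/ 74073989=0.01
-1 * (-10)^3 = 1000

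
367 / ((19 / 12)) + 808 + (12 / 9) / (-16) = 237053 / 228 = 1039.71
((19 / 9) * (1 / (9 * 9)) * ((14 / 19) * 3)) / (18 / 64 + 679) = 448 / 5282091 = 0.00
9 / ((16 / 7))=63 / 16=3.94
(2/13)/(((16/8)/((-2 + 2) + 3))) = 3/13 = 0.23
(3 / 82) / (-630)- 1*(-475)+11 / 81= 475.14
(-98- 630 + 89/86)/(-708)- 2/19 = 1066085/1156872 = 0.92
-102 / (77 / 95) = -9690 / 77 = -125.84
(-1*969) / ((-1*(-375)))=-323 / 125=-2.58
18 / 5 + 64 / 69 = 1562 / 345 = 4.53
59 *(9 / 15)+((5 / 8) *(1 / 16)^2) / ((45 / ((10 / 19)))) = 30993433 / 875520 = 35.40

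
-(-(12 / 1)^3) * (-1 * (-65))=112320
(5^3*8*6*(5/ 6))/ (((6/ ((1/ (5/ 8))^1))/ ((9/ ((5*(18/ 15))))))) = 2000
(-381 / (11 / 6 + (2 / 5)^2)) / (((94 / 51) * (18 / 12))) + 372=4256166 / 14053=302.87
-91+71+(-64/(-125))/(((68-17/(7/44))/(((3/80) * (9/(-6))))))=-1699937/85000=-20.00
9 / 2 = 4.50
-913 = -913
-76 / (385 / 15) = -228 / 77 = -2.96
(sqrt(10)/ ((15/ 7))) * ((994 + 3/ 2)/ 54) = 13937 * sqrt(10)/ 1620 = 27.21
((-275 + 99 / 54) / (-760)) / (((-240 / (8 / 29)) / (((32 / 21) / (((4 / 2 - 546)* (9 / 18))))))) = 1639 / 708145200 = 0.00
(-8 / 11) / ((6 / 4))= -16 / 33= -0.48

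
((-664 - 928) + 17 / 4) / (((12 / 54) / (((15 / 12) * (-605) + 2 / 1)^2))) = -4064669819.93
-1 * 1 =-1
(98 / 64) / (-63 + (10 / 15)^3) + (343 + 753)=59375573 / 54176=1095.98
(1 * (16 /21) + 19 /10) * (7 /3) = 559 /90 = 6.21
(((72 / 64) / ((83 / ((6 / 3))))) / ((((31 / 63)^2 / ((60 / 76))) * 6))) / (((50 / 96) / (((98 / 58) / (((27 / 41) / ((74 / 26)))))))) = 590055354 / 2856711845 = 0.21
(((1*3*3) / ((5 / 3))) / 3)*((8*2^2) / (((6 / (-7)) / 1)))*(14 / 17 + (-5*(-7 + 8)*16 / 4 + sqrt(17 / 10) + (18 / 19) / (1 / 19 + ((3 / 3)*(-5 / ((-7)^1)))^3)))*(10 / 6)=4860240 / 2567 - 56*sqrt(170) / 5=1747.32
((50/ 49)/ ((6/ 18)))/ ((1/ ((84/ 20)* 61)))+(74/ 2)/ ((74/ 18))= 5553/ 7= 793.29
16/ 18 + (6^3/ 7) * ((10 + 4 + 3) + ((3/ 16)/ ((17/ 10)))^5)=192524251868413/ 366391259136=525.46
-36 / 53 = -0.68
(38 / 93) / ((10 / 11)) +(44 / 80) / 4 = 4367 / 7440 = 0.59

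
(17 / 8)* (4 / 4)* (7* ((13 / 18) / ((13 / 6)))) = 4.96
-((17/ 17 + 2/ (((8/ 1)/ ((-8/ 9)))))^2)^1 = -49/ 81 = -0.60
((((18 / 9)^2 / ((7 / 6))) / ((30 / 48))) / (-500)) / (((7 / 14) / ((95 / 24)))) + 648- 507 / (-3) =714799 / 875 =816.91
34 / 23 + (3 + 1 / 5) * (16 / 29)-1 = 2.24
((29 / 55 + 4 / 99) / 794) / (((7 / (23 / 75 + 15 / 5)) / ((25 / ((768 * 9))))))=8711 / 7131136320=0.00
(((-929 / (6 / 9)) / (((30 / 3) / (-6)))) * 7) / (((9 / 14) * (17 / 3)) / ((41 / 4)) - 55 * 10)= -16797249 / 1577480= -10.65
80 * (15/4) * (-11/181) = -3300/181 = -18.23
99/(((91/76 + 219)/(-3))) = -22572/16735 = -1.35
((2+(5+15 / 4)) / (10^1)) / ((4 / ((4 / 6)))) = 43 / 240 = 0.18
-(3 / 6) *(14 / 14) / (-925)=0.00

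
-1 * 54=-54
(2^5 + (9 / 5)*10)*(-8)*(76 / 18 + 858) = -3104000 / 9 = -344888.89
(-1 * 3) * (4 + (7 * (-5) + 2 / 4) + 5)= 153 / 2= 76.50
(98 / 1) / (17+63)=49 / 40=1.22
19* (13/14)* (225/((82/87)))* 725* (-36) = -31548538125/287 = -109925219.95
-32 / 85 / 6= -16 / 255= -0.06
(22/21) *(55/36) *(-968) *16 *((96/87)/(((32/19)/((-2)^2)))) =-356069120/5481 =-64964.26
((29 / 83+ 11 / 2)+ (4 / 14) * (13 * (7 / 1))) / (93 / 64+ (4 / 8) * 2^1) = 169184 / 13031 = 12.98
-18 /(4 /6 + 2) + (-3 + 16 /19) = -677 /76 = -8.91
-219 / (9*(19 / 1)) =-73 / 57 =-1.28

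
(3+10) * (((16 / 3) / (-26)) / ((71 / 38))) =-304 / 213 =-1.43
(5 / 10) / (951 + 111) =1 / 2124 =0.00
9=9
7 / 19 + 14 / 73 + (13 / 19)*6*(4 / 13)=2529 / 1387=1.82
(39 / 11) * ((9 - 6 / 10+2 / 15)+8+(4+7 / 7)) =4199 / 55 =76.35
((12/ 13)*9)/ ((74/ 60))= 3240/ 481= 6.74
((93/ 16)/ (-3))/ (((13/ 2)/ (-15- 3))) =279/ 52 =5.37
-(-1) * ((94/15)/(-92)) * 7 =-329/690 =-0.48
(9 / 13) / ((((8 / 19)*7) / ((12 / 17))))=513 / 3094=0.17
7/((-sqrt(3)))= -7 * sqrt(3)/3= -4.04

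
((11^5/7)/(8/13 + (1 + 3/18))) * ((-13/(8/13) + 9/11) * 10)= -5101876065/1946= -2621724.60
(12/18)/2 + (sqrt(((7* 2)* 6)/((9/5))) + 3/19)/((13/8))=319/741 + 16* sqrt(105)/39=4.63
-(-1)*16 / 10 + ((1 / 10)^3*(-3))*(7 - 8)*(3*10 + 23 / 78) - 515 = -13346037 / 26000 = -513.31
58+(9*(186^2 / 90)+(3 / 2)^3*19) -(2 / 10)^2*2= 716329 / 200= 3581.64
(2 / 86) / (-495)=-1 / 21285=-0.00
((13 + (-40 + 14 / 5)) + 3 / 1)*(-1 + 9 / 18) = 53 / 5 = 10.60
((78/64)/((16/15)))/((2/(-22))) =-6435/512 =-12.57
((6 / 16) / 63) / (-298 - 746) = -1 / 175392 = -0.00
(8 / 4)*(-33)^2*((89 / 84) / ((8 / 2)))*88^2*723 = 22610506248 / 7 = 3230072321.14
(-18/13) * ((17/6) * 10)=-510/13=-39.23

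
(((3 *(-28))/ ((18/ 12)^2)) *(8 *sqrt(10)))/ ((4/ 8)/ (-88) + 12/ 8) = -157696 *sqrt(10)/ 789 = -632.04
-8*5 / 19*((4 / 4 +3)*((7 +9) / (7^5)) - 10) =6720240 / 319333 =21.04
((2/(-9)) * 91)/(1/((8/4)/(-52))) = 7/9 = 0.78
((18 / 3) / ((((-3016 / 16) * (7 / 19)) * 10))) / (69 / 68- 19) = 7752 / 16137485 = 0.00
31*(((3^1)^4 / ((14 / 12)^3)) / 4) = 135594 / 343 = 395.32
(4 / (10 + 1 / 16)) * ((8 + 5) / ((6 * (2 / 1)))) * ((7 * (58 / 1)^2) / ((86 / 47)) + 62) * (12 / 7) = 9546.41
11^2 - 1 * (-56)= 177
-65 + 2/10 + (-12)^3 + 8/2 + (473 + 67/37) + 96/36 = -727784/555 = -1311.32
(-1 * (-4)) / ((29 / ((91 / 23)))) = 364 / 667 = 0.55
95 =95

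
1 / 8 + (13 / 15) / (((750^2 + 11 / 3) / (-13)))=8436203 / 67500440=0.12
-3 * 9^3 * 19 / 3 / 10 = -13851 / 10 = -1385.10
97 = 97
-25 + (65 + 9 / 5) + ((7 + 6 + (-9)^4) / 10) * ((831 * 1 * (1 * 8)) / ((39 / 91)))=50988153 / 5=10197630.60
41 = 41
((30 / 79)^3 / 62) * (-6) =-81000 / 15284209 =-0.01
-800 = -800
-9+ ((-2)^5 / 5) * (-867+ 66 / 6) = 27347 / 5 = 5469.40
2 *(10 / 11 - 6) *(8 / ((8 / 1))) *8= -896 / 11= -81.45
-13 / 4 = -3.25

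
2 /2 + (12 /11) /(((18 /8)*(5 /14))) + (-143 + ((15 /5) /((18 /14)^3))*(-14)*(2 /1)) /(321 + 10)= 7990064 /4423815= 1.81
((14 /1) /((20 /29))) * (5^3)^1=5075 /2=2537.50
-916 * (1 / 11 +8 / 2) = -41220 / 11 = -3747.27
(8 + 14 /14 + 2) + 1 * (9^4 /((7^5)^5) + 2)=17433892055631543717052 /1341068619663964900807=13.00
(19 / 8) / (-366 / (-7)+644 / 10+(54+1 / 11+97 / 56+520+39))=7315 / 2253047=0.00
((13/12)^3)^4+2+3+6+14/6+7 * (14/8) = 251401654923697/8916100448256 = 28.20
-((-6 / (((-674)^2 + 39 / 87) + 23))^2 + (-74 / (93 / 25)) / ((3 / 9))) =80277188055948761 / 1345185313373884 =59.68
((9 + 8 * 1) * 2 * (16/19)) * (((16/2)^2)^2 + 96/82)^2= 480632818.66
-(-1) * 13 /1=13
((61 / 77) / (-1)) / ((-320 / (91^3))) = 6566833 / 3520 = 1865.58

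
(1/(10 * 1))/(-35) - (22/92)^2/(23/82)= -440171/2129225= -0.21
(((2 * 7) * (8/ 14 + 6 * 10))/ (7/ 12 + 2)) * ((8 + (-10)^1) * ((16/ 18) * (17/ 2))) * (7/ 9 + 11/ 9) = -922624/ 93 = -9920.69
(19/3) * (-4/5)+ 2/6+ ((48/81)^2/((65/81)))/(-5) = -14101/2925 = -4.82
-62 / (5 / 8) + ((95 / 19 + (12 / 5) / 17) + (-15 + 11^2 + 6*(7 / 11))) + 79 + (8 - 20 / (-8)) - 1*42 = 23659 / 374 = 63.26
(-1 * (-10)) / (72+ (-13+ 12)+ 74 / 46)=0.14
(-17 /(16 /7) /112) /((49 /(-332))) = 1411 /3136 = 0.45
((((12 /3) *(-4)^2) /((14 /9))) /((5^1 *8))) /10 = 18 /175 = 0.10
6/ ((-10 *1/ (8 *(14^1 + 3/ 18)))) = -68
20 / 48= 5 / 12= 0.42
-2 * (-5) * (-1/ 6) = -5/ 3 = -1.67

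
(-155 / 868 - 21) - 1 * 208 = -6417 / 28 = -229.18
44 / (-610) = -22 / 305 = -0.07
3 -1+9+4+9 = 24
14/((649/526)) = 7364/649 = 11.35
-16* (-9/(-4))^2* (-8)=648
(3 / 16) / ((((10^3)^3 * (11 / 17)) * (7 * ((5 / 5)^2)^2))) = 51 / 1232000000000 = 0.00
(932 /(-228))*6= -466 /19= -24.53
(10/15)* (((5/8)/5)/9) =1/108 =0.01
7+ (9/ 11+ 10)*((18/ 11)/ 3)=1561/ 121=12.90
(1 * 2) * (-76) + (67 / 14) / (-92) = -195843 / 1288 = -152.05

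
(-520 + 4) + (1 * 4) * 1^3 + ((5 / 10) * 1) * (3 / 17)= -17405 / 34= -511.91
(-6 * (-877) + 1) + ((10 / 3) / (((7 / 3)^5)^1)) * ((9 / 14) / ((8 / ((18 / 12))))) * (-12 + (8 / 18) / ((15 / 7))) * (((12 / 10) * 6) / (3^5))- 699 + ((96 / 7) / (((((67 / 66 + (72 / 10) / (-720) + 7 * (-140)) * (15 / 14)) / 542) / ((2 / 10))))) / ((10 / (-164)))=8717745744471326 / 1900433121335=4587.24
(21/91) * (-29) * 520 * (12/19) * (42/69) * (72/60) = -701568/437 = -1605.42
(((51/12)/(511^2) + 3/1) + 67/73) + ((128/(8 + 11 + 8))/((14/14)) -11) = -2.34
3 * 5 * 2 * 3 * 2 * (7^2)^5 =50845544820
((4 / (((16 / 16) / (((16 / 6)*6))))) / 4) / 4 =4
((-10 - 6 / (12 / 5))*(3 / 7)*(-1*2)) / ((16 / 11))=825 / 112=7.37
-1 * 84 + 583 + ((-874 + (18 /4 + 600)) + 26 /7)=3265 /14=233.21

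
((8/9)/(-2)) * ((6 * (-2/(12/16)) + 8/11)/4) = 56/33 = 1.70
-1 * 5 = -5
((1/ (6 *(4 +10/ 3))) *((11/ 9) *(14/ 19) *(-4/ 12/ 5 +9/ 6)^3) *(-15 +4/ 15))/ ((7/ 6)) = -17571047/ 23085000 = -0.76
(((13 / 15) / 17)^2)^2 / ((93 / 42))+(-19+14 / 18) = -2388491397646 / 131075769375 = -18.22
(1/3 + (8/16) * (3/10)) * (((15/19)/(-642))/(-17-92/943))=1189/34203192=0.00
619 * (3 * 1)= 1857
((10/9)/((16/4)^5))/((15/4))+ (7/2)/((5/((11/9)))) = 14789/17280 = 0.86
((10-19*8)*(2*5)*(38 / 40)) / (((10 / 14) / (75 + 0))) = -141645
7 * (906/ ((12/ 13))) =13741/ 2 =6870.50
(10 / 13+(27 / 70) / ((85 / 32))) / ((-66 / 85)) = -17683 / 15015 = -1.18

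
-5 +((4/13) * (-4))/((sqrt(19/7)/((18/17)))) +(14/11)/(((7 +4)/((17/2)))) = -486/121 - 288 * sqrt(133)/4199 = -4.81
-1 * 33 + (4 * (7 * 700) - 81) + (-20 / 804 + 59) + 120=3952660 / 201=19664.98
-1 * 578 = -578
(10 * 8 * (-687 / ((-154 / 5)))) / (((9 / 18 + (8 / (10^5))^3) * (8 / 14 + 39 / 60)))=1789062500000000000 / 612304687500627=2921.85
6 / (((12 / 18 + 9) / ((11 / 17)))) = 198 / 493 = 0.40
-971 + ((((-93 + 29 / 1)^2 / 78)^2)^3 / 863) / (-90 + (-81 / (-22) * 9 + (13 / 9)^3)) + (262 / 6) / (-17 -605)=-3035621762617057333468283 / 6713018005182302190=-452199.26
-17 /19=-0.89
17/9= 1.89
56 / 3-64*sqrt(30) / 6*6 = 56 / 3-64*sqrt(30) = -331.88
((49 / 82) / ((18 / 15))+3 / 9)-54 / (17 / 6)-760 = -6509095 / 8364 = -778.23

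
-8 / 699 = -0.01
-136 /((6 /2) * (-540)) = 34 /405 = 0.08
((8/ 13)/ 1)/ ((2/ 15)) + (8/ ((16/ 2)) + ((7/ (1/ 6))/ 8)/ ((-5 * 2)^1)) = 5.09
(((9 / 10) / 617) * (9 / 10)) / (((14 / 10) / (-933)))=-75573 / 86380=-0.87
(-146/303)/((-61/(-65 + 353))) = 14016/6161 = 2.27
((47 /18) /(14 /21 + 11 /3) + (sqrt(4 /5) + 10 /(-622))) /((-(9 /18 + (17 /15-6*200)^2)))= -180*sqrt(5) /646776803-1067025 /2614918614529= -0.00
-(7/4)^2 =-49/16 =-3.06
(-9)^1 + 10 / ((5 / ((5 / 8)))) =-31 / 4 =-7.75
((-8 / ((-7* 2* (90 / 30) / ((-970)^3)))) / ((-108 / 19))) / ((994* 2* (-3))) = -4335196750 / 845397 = -5128.00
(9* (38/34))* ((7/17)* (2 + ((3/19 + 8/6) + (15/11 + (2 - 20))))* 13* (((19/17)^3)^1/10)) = -7716601347/78092135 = -98.81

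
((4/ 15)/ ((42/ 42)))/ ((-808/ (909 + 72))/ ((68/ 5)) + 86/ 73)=405807/ 1700615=0.24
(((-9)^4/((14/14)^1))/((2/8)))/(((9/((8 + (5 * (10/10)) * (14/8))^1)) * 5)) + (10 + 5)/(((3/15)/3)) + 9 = 50013/5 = 10002.60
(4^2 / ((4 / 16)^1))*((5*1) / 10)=32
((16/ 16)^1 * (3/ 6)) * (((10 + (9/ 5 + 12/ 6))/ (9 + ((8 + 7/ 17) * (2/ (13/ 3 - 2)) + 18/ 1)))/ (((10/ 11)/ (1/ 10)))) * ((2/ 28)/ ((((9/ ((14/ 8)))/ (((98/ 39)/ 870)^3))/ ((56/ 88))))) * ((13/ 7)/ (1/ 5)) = 14000231/ 319104363871800000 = 0.00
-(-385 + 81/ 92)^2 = -1248844921/ 8464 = -147547.84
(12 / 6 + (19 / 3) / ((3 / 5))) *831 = 31301 / 3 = 10433.67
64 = 64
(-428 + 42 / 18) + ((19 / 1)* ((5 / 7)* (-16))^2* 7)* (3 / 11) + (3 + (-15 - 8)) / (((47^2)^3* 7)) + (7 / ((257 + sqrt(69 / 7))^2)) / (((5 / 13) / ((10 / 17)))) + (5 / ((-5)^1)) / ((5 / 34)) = 48679925930404575611383322507 / 11307250080351477958879635 - 163709* sqrt(483) / 908213317073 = 4305.20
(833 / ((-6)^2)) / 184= 833 / 6624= 0.13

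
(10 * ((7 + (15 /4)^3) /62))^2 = 365383225 /3936256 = 92.83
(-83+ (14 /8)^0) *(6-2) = -328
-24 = -24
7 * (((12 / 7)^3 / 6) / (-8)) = -0.73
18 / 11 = 1.64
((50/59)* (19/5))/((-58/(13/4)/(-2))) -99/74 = -61847/63307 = -0.98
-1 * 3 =-3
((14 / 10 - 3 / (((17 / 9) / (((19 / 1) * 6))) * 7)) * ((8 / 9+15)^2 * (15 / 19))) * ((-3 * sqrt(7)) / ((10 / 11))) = 3274437023 * sqrt(7) / 203490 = 42573.82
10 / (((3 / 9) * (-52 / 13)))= -15 / 2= -7.50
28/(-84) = -1/3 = -0.33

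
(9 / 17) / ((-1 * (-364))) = 9 / 6188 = 0.00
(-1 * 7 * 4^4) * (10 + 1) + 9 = -19703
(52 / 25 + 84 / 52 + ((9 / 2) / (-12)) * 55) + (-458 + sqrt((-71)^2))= -1050217 / 2600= -403.93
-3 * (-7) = 21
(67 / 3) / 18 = 67 / 54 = 1.24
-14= -14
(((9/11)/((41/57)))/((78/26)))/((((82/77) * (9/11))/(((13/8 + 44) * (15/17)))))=8009925/457232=17.52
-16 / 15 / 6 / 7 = -8 / 315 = -0.03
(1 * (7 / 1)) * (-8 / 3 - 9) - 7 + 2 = -260 / 3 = -86.67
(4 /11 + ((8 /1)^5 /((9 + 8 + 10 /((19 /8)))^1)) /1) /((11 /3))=20550372 /48763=421.43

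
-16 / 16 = -1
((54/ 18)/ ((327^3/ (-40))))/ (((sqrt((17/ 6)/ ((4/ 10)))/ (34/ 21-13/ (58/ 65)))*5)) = 126184*sqrt(255)/ 603334585665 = 0.00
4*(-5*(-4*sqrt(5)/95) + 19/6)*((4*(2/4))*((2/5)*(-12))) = -608/5 - 768*sqrt(5)/95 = -139.68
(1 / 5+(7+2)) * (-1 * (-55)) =506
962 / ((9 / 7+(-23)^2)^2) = 23569 / 6889472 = 0.00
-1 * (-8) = 8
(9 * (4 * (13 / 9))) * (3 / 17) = 156 / 17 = 9.18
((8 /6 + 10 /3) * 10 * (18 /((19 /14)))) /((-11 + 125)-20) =6.58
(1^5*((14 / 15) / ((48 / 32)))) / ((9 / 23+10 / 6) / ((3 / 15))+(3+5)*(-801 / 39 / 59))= 0.08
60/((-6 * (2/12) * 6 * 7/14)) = -20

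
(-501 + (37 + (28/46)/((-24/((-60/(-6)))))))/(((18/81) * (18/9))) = -192201/184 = -1044.57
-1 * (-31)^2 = -961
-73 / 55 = -1.33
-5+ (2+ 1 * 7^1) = 4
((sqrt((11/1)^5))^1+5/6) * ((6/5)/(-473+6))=-1.03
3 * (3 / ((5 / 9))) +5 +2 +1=121 / 5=24.20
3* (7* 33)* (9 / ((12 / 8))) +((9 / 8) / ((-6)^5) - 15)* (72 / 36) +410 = 15683327 / 3456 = 4538.00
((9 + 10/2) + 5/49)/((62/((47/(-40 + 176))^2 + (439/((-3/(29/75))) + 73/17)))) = -150019659341/12642940800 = -11.87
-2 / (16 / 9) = -9 / 8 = -1.12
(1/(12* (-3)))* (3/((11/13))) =-13/132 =-0.10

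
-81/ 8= -10.12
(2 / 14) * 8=8 / 7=1.14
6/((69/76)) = 6.61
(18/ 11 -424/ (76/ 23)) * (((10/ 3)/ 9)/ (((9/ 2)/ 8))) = -4236160/ 50787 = -83.41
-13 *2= -26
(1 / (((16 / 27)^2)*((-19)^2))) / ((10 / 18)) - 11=-5076319 / 462080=-10.99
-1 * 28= -28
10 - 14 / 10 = 43 / 5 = 8.60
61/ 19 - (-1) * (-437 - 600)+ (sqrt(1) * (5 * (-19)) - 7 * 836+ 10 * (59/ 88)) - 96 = -5910591/ 836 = -7070.08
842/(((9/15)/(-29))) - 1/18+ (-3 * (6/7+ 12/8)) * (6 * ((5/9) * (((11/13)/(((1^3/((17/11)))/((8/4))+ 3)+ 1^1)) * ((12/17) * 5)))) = -3267707119/80262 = -40713.00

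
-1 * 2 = -2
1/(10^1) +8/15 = 19/30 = 0.63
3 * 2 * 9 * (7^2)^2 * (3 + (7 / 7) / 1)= 518616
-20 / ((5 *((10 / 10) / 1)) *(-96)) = 1 / 24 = 0.04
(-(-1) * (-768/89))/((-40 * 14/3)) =0.05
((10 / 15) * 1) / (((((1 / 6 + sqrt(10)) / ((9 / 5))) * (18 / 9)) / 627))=-11286 / 1795 + 67716 * sqrt(10) / 1795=113.01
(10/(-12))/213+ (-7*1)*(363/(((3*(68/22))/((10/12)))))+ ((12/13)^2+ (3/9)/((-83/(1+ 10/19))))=-2634752091883/11580522876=-227.52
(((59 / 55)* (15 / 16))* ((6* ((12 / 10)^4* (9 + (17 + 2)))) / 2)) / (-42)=-28674 / 6875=-4.17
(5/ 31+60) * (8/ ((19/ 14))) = 208880/ 589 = 354.63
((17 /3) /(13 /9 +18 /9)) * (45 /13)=5.69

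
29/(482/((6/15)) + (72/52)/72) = 1508/62661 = 0.02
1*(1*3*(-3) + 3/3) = -8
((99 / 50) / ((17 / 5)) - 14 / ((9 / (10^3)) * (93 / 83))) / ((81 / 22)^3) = -1051261797388 / 37809369945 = -27.80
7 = 7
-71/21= -3.38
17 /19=0.89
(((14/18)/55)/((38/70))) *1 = 49/1881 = 0.03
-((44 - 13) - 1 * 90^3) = 728969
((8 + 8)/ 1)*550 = 8800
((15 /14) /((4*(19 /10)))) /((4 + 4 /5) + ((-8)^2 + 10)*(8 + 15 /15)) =125 /594776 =0.00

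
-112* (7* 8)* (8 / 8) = -6272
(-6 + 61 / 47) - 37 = -1960 / 47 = -41.70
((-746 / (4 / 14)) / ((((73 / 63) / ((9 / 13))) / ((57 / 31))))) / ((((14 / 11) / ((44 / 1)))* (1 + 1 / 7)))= -86768.53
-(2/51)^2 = -0.00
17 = 17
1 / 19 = 0.05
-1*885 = -885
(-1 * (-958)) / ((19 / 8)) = 7664 / 19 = 403.37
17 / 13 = 1.31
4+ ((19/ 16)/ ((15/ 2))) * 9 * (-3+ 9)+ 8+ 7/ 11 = 4661/ 220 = 21.19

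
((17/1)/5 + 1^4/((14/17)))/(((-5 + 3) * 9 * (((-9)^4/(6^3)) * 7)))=-646/535815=-0.00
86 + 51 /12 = 90.25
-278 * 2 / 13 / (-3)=556 / 39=14.26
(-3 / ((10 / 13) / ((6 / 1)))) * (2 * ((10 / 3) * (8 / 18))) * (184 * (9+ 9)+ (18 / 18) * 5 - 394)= -607984 / 3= -202661.33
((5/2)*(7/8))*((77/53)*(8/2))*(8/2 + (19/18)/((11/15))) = 87955/1272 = 69.15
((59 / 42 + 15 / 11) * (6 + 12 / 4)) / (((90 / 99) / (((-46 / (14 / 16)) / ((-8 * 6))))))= 29417 / 980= 30.02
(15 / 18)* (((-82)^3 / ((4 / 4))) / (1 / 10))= -13784200 / 3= -4594733.33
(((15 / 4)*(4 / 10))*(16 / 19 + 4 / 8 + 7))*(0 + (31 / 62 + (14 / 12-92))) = -85907 / 76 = -1130.36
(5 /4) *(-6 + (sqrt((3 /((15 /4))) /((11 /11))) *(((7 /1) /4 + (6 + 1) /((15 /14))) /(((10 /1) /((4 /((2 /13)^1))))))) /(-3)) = -6461 *sqrt(5) /1800 - 15 /2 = -15.53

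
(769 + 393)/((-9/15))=-5810/3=-1936.67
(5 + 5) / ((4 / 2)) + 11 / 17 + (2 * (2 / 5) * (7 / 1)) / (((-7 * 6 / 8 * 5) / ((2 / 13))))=93056 / 16575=5.61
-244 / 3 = -81.33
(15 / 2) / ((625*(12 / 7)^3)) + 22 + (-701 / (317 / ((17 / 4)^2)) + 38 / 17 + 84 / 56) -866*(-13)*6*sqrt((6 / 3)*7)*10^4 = -11023268573 / 776016000 + 675480000*sqrt(14) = 2527414717.41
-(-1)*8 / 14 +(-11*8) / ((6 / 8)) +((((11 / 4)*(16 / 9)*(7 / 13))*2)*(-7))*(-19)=477868 / 819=583.48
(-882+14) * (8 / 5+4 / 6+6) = -107632 / 15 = -7175.47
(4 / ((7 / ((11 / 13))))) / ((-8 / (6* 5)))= -165 / 91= -1.81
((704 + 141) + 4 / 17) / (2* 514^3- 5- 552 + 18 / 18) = 14369 / 4617079844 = 0.00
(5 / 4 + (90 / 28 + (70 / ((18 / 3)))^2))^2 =1254930625 / 63504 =19761.44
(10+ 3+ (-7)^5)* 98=-1645812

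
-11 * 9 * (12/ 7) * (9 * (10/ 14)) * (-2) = 2182.04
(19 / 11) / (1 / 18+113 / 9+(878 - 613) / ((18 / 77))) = 171 / 113476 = 0.00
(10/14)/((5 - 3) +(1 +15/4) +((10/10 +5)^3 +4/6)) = 60/18767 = 0.00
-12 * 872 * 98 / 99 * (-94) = 32131456 / 33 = 973680.48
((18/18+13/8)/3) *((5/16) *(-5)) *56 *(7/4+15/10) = -15925/64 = -248.83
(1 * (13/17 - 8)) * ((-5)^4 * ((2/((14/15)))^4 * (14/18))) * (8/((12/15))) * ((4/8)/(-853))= 2162109375/4973843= 434.70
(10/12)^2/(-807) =-25/29052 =-0.00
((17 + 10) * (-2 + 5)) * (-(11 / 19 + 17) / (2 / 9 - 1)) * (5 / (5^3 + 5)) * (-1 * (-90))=10956870 / 1729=6337.11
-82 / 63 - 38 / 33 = -1700 / 693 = -2.45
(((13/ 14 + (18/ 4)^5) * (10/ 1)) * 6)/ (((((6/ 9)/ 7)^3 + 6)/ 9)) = 73862276355/ 444592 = 166134.96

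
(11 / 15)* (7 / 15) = 77 / 225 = 0.34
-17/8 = -2.12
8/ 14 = 4/ 7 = 0.57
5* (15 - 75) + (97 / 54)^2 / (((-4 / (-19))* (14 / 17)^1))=-45949693 / 163296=-281.39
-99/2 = -49.50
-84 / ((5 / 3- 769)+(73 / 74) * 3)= 18648 / 169691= 0.11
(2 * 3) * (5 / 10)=3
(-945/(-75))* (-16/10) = -504/25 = -20.16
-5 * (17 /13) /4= -85 /52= -1.63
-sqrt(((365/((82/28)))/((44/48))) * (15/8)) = -15 * sqrt(230461)/451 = -15.97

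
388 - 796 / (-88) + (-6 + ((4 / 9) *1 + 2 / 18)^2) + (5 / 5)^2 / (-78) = 4532906 / 11583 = 391.34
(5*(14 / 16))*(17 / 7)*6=255 / 4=63.75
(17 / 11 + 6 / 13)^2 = 82369 / 20449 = 4.03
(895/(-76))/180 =-0.07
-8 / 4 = -2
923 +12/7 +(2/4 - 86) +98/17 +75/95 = 3824565/4522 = 845.77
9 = 9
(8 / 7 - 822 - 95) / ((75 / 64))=-781.53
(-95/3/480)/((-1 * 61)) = 19/17568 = 0.00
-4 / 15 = -0.27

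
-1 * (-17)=17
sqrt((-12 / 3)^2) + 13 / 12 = 61 / 12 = 5.08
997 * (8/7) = 7976/7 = 1139.43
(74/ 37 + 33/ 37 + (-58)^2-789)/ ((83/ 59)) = 5627538/ 3071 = 1832.48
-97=-97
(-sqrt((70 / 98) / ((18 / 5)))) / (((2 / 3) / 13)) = -65 * sqrt(14) / 28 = -8.69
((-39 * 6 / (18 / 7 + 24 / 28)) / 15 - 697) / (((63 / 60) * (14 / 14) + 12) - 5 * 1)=-14031 / 161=-87.15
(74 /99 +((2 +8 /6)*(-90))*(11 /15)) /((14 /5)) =-54265 /693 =-78.30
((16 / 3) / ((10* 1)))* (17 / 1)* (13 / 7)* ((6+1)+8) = 1768 / 7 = 252.57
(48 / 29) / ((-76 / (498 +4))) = -6024 / 551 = -10.93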